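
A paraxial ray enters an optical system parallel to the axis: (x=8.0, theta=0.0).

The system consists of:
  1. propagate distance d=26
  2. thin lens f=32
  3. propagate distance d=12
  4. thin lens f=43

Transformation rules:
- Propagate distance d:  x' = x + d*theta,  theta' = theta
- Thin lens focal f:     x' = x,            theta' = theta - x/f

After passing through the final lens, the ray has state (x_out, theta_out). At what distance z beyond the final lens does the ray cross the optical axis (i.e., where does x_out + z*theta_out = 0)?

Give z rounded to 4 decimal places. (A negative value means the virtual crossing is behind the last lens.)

Answer: 13.6508

Derivation:
Initial: x=8.0000 theta=0.0000
After 1 (propagate distance d=26): x=8.0000 theta=0.0000
After 2 (thin lens f=32): x=8.0000 theta=-0.2500
After 3 (propagate distance d=12): x=5.0000 theta=-0.2500
After 4 (thin lens f=43): x=5.0000 theta=-63/172 (≈-0.3663)
z_focus = -x_out/theta_out = -(5.0000)/(-63/172) = 860/63 ≈ 13.6508
Rounded to 4 decimal places: z = 13.6508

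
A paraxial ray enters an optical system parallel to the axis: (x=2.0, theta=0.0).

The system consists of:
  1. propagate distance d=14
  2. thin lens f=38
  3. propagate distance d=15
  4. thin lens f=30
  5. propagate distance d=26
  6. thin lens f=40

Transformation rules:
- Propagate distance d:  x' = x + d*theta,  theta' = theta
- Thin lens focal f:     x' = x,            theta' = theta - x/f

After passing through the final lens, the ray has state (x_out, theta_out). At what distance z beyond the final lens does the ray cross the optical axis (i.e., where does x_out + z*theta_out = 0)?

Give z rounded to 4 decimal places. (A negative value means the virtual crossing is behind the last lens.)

Answer: -19.2179

Derivation:
Initial: x=2.0000 theta=0.0000
After 1 (propagate distance d=14): x=2.0000 theta=0.0000
After 2 (thin lens f=38): x=2.0000 theta=-1/19 (≈-0.0526)
After 3 (propagate distance d=15): x=23/19 (≈1.2105) theta=-1/19 (≈-0.0526)
After 4 (thin lens f=30): x=23/19 (≈1.2105) theta=-53/570 (≈-0.0930)
After 5 (propagate distance d=26): x=-344/285 (≈-1.2070) theta=-53/570 (≈-0.0930)
After 6 (thin lens f=40): x=-344/285 (≈-1.2070) theta=-179/2850 (≈-0.0628)
z_focus = -x_out/theta_out = -(-344/285)/(-179/2850) = -3440/179 ≈ -19.2179
Rounded to 4 decimal places: z = -19.2179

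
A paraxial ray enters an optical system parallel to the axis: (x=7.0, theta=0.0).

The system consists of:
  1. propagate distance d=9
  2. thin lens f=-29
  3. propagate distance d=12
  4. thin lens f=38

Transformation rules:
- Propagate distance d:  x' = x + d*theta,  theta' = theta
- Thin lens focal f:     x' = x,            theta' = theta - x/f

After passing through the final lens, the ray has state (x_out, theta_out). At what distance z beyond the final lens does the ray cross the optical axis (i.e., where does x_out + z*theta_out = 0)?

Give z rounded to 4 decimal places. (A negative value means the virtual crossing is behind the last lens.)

Answer: 519.3333

Derivation:
Initial: x=7.0000 theta=0.0000
After 1 (propagate distance d=9): x=7.0000 theta=0.0000
After 2 (thin lens f=-29): x=7.0000 theta=7/29 (≈0.2414)
After 3 (propagate distance d=12): x=287/29 (≈9.8966) theta=7/29 (≈0.2414)
After 4 (thin lens f=38): x=287/29 (≈9.8966) theta=-21/1102 (≈-0.0191)
z_focus = -x_out/theta_out = -(287/29)/(-21/1102) = 1558/3 ≈ 519.3333
Rounded to 4 decimal places: z = 519.3333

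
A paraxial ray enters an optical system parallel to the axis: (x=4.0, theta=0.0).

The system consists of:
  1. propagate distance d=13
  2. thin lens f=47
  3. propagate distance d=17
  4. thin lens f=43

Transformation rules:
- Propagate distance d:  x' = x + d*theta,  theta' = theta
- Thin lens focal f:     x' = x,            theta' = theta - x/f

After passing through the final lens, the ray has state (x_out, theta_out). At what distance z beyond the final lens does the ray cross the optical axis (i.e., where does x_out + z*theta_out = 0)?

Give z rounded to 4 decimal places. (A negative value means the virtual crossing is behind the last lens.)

Answer: 17.6712

Derivation:
Initial: x=4.0000 theta=0.0000
After 1 (propagate distance d=13): x=4.0000 theta=0.0000
After 2 (thin lens f=47): x=4.0000 theta=-4/47 (≈-0.0851)
After 3 (propagate distance d=17): x=120/47 (≈2.5532) theta=-4/47 (≈-0.0851)
After 4 (thin lens f=43): x=120/47 (≈2.5532) theta=-292/2021 (≈-0.1445)
z_focus = -x_out/theta_out = -(120/47)/(-292/2021) = 1290/73 ≈ 17.6712
Rounded to 4 decimal places: z = 17.6712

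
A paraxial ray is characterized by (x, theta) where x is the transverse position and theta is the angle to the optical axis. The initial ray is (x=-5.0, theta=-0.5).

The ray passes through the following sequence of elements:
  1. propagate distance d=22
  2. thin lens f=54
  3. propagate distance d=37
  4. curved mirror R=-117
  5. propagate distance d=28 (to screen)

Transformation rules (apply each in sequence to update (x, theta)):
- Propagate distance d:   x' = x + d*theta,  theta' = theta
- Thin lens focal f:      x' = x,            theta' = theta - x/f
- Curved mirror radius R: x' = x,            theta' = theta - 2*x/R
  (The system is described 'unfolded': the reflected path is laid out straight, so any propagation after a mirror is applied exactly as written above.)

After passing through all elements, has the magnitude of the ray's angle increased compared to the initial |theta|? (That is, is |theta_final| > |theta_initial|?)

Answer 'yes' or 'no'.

Initial: x=-5.0000 theta=-0.5000
After 1 (propagate distance d=22): x=-16.0000 theta=-0.5000
After 2 (thin lens f=54): x=-16.0000 theta=-11/54 (≈-0.2037)
After 3 (propagate distance d=37): x=-1271/54 (≈-23.5370) theta=-11/54 (≈-0.2037)
After 4 (curved mirror R=-117): x=-1271/54 (≈-23.5370) theta=-3829/6318 (≈-0.6060)
After 5 (propagate distance d=28 (to screen)): x=-255919/6318 (≈-40.5063) theta=-3829/6318 (≈-0.6060)
|theta_initial|=0.5000 |theta_final|=3829/6318 (≈0.6060) -> increased

Answer: yes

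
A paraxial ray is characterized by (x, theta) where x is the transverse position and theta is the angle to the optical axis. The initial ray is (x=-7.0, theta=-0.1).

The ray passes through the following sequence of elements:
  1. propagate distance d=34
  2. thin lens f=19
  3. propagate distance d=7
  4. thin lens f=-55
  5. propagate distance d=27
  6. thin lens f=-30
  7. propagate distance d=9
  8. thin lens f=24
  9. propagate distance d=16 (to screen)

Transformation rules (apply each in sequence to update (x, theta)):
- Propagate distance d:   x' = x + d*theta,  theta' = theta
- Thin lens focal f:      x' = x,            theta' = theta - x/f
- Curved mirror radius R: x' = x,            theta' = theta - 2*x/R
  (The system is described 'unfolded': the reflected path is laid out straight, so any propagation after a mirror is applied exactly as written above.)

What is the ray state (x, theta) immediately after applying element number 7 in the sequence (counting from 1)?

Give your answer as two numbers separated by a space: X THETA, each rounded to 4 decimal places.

Initial: x=-7.0000 theta=-0.1000
After 1 (propagate distance d=34): x=-10.4000 theta=-0.1000
After 2 (thin lens f=19): x=-10.4000 theta=17/38 (≈0.4474)
After 3 (propagate distance d=7): x=-1381/190 (≈-7.2684) theta=17/38 (≈0.4474)
After 4 (thin lens f=-55): x=-1381/190 (≈-7.2684) theta=1647/5225 (≈0.3152)
After 5 (propagate distance d=27): x=12983/10450 (≈1.2424) theta=1647/5225 (≈0.3152)
After 6 (thin lens f=-30): x=12983/10450 (≈1.2424) theta=111803/313500 (≈0.3566)
After 7 (propagate distance d=9): x=465239/104500 (≈4.4520) theta=111803/313500 (≈0.3566)
Rounded to 4 decimal places: x = 4.4520, theta = 0.3566

Answer: 4.4520 0.3566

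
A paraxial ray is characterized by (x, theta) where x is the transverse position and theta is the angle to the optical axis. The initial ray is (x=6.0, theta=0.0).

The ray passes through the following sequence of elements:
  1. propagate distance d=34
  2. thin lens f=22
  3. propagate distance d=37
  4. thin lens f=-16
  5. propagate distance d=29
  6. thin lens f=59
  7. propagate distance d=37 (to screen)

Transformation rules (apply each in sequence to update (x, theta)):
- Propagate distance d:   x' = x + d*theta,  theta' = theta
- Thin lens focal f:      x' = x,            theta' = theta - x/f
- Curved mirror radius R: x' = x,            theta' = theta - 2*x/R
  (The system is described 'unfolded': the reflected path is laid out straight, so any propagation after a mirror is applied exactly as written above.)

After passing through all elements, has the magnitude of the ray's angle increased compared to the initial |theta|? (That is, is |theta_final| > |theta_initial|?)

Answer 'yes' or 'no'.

Answer: yes

Derivation:
Initial: x=6.0000 theta=0.0000
After 1 (propagate distance d=34): x=6.0000 theta=0.0000
After 2 (thin lens f=22): x=6.0000 theta=-3/11 (≈-0.2727)
After 3 (propagate distance d=37): x=-45/11 (≈-4.0909) theta=-3/11 (≈-0.2727)
After 4 (thin lens f=-16): x=-45/11 (≈-4.0909) theta=-93/176 (≈-0.5284)
After 5 (propagate distance d=29): x=-3417/176 (≈-19.4148) theta=-93/176 (≈-0.5284)
After 6 (thin lens f=59): x=-3417/176 (≈-19.4148) theta=-1035/5192 (≈-0.1993)
After 7 (propagate distance d=37 (to screen)): x=-278193/10384 (≈-26.7905) theta=-1035/5192 (≈-0.1993)
|theta_initial|=0.0000 |theta_final|=1035/5192 (≈0.1993) -> increased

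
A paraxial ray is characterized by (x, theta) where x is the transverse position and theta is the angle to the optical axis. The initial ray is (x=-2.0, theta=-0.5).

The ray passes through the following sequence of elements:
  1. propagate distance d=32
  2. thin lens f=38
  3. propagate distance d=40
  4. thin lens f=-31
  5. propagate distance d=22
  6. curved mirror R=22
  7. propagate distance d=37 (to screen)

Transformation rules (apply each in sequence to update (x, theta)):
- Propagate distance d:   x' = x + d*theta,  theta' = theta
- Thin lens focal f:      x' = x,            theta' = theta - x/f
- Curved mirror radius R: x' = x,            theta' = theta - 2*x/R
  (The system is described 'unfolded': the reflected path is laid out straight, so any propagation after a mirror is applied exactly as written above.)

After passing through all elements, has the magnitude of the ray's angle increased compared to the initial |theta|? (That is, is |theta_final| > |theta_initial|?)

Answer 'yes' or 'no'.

Answer: yes

Derivation:
Initial: x=-2.0000 theta=-0.5000
After 1 (propagate distance d=32): x=-18.0000 theta=-0.5000
After 2 (thin lens f=38): x=-18.0000 theta=-1/38 (≈-0.0263)
After 3 (propagate distance d=40): x=-362/19 (≈-19.0526) theta=-1/38 (≈-0.0263)
After 4 (thin lens f=-31): x=-362/19 (≈-19.0526) theta=-755/1178 (≈-0.6409)
After 5 (propagate distance d=22): x=-19527/589 (≈-33.1528) theta=-755/1178 (≈-0.6409)
After 6 (curved mirror R=22): x=-19527/589 (≈-33.1528) theta=30749/12958 (≈2.3730)
After 7 (propagate distance d=37 (to screen)): x=708119/12958 (≈54.6472) theta=30749/12958 (≈2.3730)
|theta_initial|=0.5000 |theta_final|=30749/12958 (≈2.3730) -> increased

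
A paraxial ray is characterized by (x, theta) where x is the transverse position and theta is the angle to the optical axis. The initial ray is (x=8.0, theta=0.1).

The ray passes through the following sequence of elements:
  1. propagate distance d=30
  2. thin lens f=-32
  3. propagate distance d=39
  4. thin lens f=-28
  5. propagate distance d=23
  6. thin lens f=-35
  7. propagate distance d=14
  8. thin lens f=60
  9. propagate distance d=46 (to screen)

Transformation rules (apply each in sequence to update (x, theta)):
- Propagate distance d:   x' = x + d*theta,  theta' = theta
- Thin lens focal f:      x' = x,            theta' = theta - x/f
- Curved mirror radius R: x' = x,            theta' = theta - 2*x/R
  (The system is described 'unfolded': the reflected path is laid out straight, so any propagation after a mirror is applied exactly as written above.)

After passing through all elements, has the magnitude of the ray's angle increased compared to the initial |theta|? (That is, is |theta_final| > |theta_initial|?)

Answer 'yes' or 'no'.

Answer: yes

Derivation:
Initial: x=8.0000 theta=0.1000
After 1 (propagate distance d=30): x=11.0000 theta=0.1000
After 2 (thin lens f=-32): x=11.0000 theta=71/160 (≈0.4438)
After 3 (propagate distance d=39): x=4529/160 (≈28.3063) theta=71/160 (≈0.4438)
After 4 (thin lens f=-28): x=4529/160 (≈28.3063) theta=931/640 (≈1.4547)
After 5 (propagate distance d=23): x=39529/640 (≈61.7641) theta=931/640 (≈1.4547)
After 6 (thin lens f=-35): x=39529/640 (≈61.7641) theta=5151/1600 (≈3.2194)
After 7 (propagate distance d=14): x=341873/3200 (≈106.8353) theta=5151/1600 (≈3.2194)
After 8 (thin lens f=60): x=341873/3200 (≈106.8353) theta=276247/192000 (≈1.4388)
After 9 (propagate distance d=46 (to screen)): x=16609871/96000 (≈173.0195) theta=276247/192000 (≈1.4388)
|theta_initial|=0.1000 |theta_final|=276247/192000 (≈1.4388) -> increased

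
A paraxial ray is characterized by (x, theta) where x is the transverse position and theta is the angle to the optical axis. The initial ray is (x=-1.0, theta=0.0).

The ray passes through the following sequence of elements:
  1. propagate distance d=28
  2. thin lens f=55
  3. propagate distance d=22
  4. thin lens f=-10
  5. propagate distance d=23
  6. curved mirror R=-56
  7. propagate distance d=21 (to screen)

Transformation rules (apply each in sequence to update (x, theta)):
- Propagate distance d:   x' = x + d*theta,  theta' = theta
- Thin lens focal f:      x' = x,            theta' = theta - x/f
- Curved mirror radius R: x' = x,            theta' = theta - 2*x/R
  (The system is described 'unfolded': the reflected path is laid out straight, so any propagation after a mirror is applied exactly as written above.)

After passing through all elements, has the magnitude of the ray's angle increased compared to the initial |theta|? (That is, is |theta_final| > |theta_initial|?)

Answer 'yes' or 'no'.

Answer: yes

Derivation:
Initial: x=-1.0000 theta=0.0000
After 1 (propagate distance d=28): x=-1.0000 theta=0.0000
After 2 (thin lens f=55): x=-1.0000 theta=1/55 (≈0.0182)
After 3 (propagate distance d=22): x=-0.6000 theta=1/55 (≈0.0182)
After 4 (thin lens f=-10): x=-0.6000 theta=-23/550 (≈-0.0418)
After 5 (propagate distance d=23): x=-859/550 (≈-1.5618) theta=-23/550 (≈-0.0418)
After 6 (curved mirror R=-56): x=-859/550 (≈-1.5618) theta=-1503/15400 (≈-0.0976)
After 7 (propagate distance d=21 (to screen)): x=-1589/440 (≈-3.6114) theta=-1503/15400 (≈-0.0976)
|theta_initial|=0.0000 |theta_final|=1503/15400 (≈0.0976) -> increased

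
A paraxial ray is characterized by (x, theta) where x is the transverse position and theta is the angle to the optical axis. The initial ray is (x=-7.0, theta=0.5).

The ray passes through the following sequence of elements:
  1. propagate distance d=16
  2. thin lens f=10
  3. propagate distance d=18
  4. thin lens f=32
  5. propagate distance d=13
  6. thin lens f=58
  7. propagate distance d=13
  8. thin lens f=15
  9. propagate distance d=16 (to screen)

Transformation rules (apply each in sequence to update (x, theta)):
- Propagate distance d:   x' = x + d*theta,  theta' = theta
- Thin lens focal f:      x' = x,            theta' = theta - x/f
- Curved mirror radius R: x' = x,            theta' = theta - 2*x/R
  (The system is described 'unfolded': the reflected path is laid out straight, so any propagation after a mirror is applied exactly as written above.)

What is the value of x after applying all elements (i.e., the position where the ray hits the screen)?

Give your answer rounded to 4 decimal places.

Answer: -1.1230

Derivation:
Initial: x=-7.0000 theta=0.5000
After 1 (propagate distance d=16): x=1.0000 theta=0.5000
After 2 (thin lens f=10): x=1.0000 theta=0.4000
After 3 (propagate distance d=18): x=8.2000 theta=0.4000
After 4 (thin lens f=32): x=8.2000 theta=23/160 (≈0.1438)
After 5 (propagate distance d=13): x=1611/160 (≈10.0688) theta=23/160 (≈0.1438)
After 6 (thin lens f=58): x=1611/160 (≈10.0688) theta=-277/9280 (≈-0.0298)
After 7 (propagate distance d=13): x=89837/9280 (≈9.6807) theta=-277/9280 (≈-0.0298)
After 8 (thin lens f=15): x=89837/9280 (≈9.6807) theta=-11749/17400 (≈-0.6752)
After 9 (propagate distance d=16 (to screen)): x=-156317/139200 (≈-1.1230) theta=-11749/17400 (≈-0.6752)
Rounded to 4 decimal places: x = -1.1230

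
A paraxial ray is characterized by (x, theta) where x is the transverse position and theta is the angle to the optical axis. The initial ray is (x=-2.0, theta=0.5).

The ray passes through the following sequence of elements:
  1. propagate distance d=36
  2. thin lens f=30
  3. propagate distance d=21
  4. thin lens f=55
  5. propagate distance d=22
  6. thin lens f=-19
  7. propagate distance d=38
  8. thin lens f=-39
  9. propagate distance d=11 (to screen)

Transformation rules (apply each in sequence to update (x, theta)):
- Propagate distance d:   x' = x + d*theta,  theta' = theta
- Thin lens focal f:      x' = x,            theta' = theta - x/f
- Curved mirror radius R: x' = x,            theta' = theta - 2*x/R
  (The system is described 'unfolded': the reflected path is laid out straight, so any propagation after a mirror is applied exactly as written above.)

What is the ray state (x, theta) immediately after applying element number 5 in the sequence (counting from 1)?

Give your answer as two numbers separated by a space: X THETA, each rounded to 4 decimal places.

Initial: x=-2.0000 theta=0.5000
After 1 (propagate distance d=36): x=16.0000 theta=0.5000
After 2 (thin lens f=30): x=16.0000 theta=-1/30 (≈-0.0333)
After 3 (propagate distance d=21): x=15.3000 theta=-1/30 (≈-0.0333)
After 4 (thin lens f=55): x=15.3000 theta=-257/825 (≈-0.3115)
After 5 (propagate distance d=22): x=1267/150 (≈8.4467) theta=-257/825 (≈-0.3115)
Rounded to 4 decimal places: x = 8.4467, theta = -0.3115

Answer: 8.4467 -0.3115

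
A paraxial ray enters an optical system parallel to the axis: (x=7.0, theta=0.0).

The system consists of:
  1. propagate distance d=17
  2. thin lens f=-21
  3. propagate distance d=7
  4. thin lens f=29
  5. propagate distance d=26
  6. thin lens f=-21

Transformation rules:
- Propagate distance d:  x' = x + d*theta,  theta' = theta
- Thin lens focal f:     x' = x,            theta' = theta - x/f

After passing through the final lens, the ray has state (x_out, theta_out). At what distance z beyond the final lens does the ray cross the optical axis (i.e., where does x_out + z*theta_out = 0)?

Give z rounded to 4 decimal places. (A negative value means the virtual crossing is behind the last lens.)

Answer: -20.4866

Derivation:
Initial: x=7.0000 theta=0.0000
After 1 (propagate distance d=17): x=7.0000 theta=0.0000
After 2 (thin lens f=-21): x=7.0000 theta=1/3 (≈0.3333)
After 3 (propagate distance d=7): x=28/3 (≈9.3333) theta=1/3 (≈0.3333)
After 4 (thin lens f=29): x=28/3 (≈9.3333) theta=1/87 (≈0.0115)
After 5 (propagate distance d=26): x=838/87 (≈9.6322) theta=1/87 (≈0.0115)
After 6 (thin lens f=-21): x=838/87 (≈9.6322) theta=859/1827 (≈0.4702)
z_focus = -x_out/theta_out = -(838/87)/(859/1827) = -17598/859 ≈ -20.4866
Rounded to 4 decimal places: z = -20.4866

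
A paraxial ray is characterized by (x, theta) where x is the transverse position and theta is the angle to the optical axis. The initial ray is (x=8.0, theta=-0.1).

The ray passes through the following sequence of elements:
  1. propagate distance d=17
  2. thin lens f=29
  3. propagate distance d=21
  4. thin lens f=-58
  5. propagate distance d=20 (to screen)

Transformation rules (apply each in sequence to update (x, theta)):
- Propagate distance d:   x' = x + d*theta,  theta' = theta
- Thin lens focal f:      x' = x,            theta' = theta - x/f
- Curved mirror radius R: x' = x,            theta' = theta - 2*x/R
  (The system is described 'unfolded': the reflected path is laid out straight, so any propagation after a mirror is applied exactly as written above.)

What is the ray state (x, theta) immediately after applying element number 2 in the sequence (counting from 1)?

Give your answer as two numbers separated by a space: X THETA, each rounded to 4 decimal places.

Initial: x=8.0000 theta=-0.1000
After 1 (propagate distance d=17): x=6.3000 theta=-0.1000
After 2 (thin lens f=29): x=6.3000 theta=-46/145 (≈-0.3172)
Rounded to 4 decimal places: x = 6.3000, theta = -0.3172

Answer: 6.3000 -0.3172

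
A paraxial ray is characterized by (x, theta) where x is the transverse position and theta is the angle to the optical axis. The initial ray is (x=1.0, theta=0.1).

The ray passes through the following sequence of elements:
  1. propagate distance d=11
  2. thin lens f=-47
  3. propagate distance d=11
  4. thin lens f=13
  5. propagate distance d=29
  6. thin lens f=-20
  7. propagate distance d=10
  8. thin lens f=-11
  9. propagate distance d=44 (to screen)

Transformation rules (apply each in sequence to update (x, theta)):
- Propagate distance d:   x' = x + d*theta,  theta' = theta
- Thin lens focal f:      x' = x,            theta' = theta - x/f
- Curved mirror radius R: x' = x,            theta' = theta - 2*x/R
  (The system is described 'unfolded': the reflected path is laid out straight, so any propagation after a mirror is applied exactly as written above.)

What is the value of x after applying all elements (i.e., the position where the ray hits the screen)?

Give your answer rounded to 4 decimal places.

Answer: -16.4643

Derivation:
Initial: x=1.0000 theta=0.1000
After 1 (propagate distance d=11): x=2.1000 theta=0.1000
After 2 (thin lens f=-47): x=2.1000 theta=34/235 (≈0.1447)
After 3 (propagate distance d=11): x=347/94 (≈3.6915) theta=34/235 (≈0.1447)
After 4 (thin lens f=13): x=347/94 (≈3.6915) theta=-851/6110 (≈-0.1393)
After 5 (propagate distance d=29): x=-1062/3055 (≈-0.3476) theta=-851/6110 (≈-0.1393)
After 6 (thin lens f=-20): x=-1062/3055 (≈-0.3476) theta=-2393/15275 (≈-0.1567)
After 7 (propagate distance d=10): x=-5848/3055 (≈-1.9142) theta=-2393/15275 (≈-0.1567)
After 8 (thin lens f=-11): x=-5848/3055 (≈-1.9142) theta=-55563/168025 (≈-0.3307)
After 9 (propagate distance d=44 (to screen)): x=-251492/15275 (≈-16.4643) theta=-55563/168025 (≈-0.3307)
Rounded to 4 decimal places: x = -16.4643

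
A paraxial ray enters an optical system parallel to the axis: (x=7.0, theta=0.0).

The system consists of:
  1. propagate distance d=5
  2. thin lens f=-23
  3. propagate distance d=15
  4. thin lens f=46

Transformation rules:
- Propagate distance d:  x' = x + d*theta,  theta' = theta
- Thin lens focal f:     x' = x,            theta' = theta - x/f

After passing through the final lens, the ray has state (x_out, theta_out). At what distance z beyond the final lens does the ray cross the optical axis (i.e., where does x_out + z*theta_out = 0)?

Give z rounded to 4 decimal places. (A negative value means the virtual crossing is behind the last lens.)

Initial: x=7.0000 theta=0.0000
After 1 (propagate distance d=5): x=7.0000 theta=0.0000
After 2 (thin lens f=-23): x=7.0000 theta=7/23 (≈0.3043)
After 3 (propagate distance d=15): x=266/23 (≈11.5652) theta=7/23 (≈0.3043)
After 4 (thin lens f=46): x=266/23 (≈11.5652) theta=28/529 (≈0.0529)
z_focus = -x_out/theta_out = -(266/23)/(28/529) = -218.5000
Rounded to 4 decimal places: z = -218.5000

Answer: -218.5000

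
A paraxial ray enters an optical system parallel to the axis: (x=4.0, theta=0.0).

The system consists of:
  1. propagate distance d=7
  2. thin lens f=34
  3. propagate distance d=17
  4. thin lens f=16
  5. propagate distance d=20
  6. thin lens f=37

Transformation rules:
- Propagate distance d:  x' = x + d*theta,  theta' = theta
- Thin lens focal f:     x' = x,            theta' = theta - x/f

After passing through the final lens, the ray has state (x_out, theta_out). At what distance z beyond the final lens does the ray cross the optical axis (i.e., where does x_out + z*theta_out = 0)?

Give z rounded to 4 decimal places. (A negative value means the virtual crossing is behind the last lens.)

Initial: x=4.0000 theta=0.0000
After 1 (propagate distance d=7): x=4.0000 theta=0.0000
After 2 (thin lens f=34): x=4.0000 theta=-2/17 (≈-0.1176)
After 3 (propagate distance d=17): x=2.0000 theta=-2/17 (≈-0.1176)
After 4 (thin lens f=16): x=2.0000 theta=-33/136 (≈-0.2426)
After 5 (propagate distance d=20): x=-97/34 (≈-2.8529) theta=-33/136 (≈-0.2426)
After 6 (thin lens f=37): x=-97/34 (≈-2.8529) theta=-49/296 (≈-0.1655)
z_focus = -x_out/theta_out = -(-97/34)/(-49/296) = -14356/833 ≈ -17.2341
Rounded to 4 decimal places: z = -17.2341

Answer: -17.2341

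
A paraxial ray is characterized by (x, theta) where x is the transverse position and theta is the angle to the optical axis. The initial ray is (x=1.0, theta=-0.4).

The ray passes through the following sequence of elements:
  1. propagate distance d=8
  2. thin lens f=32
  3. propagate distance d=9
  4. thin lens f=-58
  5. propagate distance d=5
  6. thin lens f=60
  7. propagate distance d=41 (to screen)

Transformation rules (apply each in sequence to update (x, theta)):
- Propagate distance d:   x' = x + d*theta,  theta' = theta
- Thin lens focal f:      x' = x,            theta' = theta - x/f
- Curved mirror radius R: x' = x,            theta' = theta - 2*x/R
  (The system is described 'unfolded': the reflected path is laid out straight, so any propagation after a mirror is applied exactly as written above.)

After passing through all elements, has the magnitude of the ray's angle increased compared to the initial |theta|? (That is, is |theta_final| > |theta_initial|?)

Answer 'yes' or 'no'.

Initial: x=1.0000 theta=-0.4000
After 1 (propagate distance d=8): x=-2.2000 theta=-0.4000
After 2 (thin lens f=32): x=-2.2000 theta=-53/160 (≈-0.3313)
After 3 (propagate distance d=9): x=-829/160 (≈-5.1813) theta=-53/160 (≈-0.3313)
After 4 (thin lens f=-58): x=-829/160 (≈-5.1813) theta=-3903/9280 (≈-0.4206)
After 5 (propagate distance d=5): x=-67597/9280 (≈-7.2842) theta=-3903/9280 (≈-0.4206)
After 6 (thin lens f=60): x=-67597/9280 (≈-7.2842) theta=-166583/556800 (≈-0.2992)
After 7 (propagate distance d=41 (to screen)): x=-10885723/556800 (≈-19.5505) theta=-166583/556800 (≈-0.2992)
|theta_initial|=0.4000 |theta_final|=166583/556800 (≈0.2992) -> not increased

Answer: no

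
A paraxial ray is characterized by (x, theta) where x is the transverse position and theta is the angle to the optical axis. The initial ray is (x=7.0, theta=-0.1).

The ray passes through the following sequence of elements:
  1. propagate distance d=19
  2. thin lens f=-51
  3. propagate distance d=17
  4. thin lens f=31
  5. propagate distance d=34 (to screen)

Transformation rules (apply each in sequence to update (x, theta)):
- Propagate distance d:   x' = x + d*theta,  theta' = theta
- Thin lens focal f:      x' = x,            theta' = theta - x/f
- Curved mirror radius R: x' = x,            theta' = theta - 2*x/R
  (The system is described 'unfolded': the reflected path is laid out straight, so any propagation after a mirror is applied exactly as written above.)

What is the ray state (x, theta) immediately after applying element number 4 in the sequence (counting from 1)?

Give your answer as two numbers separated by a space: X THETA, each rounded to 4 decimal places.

Initial: x=7.0000 theta=-0.1000
After 1 (propagate distance d=19): x=5.1000 theta=-0.1000
After 2 (thin lens f=-51): x=5.1000 theta=0.0000
After 3 (propagate distance d=17): x=5.1000 theta=0.0000
After 4 (thin lens f=31): x=5.1000 theta=-51/310 (≈-0.1645)
Rounded to 4 decimal places: x = 5.1000, theta = -0.1645

Answer: 5.1000 -0.1645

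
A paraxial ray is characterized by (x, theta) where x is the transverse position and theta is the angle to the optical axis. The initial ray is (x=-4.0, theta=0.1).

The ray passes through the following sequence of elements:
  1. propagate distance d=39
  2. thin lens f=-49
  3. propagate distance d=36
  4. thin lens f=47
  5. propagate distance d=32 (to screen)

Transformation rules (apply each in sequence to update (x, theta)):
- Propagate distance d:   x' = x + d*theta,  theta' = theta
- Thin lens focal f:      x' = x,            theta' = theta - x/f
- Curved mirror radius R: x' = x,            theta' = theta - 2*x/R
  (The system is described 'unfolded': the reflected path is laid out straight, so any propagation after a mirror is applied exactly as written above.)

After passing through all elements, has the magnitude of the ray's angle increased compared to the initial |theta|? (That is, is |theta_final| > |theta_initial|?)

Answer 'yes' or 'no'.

Initial: x=-4.0000 theta=0.1000
After 1 (propagate distance d=39): x=-0.1000 theta=0.1000
After 2 (thin lens f=-49): x=-0.1000 theta=24/245 (≈0.0980)
After 3 (propagate distance d=36): x=1679/490 (≈3.4265) theta=24/245 (≈0.0980)
After 4 (thin lens f=47): x=1679/490 (≈3.4265) theta=577/23030 (≈0.0251)
After 5 (propagate distance d=32 (to screen)): x=13911/3290 (≈4.2283) theta=577/23030 (≈0.0251)
|theta_initial|=0.1000 |theta_final|=577/23030 (≈0.0251) -> not increased

Answer: no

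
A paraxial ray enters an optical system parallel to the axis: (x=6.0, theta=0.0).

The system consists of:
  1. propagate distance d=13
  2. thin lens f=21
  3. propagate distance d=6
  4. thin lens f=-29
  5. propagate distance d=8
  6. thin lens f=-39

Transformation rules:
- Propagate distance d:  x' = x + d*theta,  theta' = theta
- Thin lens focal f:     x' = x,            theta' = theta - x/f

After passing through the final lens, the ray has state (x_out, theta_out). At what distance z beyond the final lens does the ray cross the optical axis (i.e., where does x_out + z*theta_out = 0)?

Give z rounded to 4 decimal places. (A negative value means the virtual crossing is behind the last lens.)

Initial: x=6.0000 theta=0.0000
After 1 (propagate distance d=13): x=6.0000 theta=0.0000
After 2 (thin lens f=21): x=6.0000 theta=-2/7 (≈-0.2857)
After 3 (propagate distance d=6): x=30/7 (≈4.2857) theta=-2/7 (≈-0.2857)
After 4 (thin lens f=-29): x=30/7 (≈4.2857) theta=-4/29 (≈-0.1379)
After 5 (propagate distance d=8): x=646/203 (≈3.1823) theta=-4/29 (≈-0.1379)
After 6 (thin lens f=-39): x=646/203 (≈3.1823) theta=-446/7917 (≈-0.0563)
z_focus = -x_out/theta_out = -(646/203)/(-446/7917) = 12597/223 ≈ 56.4888
Rounded to 4 decimal places: z = 56.4888

Answer: 56.4888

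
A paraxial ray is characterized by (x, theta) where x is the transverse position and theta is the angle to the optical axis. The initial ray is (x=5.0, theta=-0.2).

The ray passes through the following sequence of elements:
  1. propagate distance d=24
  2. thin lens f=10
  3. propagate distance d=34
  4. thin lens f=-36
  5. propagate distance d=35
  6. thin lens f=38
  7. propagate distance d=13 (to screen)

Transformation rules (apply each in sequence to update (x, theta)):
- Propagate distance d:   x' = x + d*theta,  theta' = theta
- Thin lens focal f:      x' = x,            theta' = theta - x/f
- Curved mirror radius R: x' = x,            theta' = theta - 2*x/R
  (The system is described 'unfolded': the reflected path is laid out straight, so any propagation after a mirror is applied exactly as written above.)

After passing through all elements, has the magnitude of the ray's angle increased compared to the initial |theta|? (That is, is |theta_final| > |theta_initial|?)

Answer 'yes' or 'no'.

Initial: x=5.0000 theta=-0.2000
After 1 (propagate distance d=24): x=0.2000 theta=-0.2000
After 2 (thin lens f=10): x=0.2000 theta=-0.2200
After 3 (propagate distance d=34): x=-7.2800 theta=-0.2200
After 4 (thin lens f=-36): x=-7.2800 theta=-19/45 (≈-0.4222)
After 5 (propagate distance d=35): x=-4963/225 (≈-22.0578) theta=-19/45 (≈-0.4222)
After 6 (thin lens f=38): x=-4963/225 (≈-22.0578) theta=451/2850 (≈0.1582)
After 7 (propagate distance d=13 (to screen)): x=-34201/1710 (≈-20.0006) theta=451/2850 (≈0.1582)
|theta_initial|=0.2000 |theta_final|=451/2850 (≈0.1582) -> not increased

Answer: no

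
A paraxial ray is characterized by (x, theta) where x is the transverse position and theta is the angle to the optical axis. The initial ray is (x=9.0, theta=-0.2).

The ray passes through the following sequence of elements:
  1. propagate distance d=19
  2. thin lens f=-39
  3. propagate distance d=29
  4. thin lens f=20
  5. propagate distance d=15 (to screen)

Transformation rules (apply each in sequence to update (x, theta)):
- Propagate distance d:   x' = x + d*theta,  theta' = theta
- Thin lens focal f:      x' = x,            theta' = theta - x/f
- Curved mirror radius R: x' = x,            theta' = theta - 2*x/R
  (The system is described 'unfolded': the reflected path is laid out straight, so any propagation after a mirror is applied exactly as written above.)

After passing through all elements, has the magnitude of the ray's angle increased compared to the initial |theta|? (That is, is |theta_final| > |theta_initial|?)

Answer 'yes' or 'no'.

Initial: x=9.0000 theta=-0.2000
After 1 (propagate distance d=19): x=5.2000 theta=-0.2000
After 2 (thin lens f=-39): x=5.2000 theta=-1/15 (≈-0.0667)
After 3 (propagate distance d=29): x=49/15 (≈3.2667) theta=-1/15 (≈-0.0667)
After 4 (thin lens f=20): x=49/15 (≈3.2667) theta=-0.2300
After 5 (propagate distance d=15 (to screen)): x=-11/60 (≈-0.1833) theta=-0.2300
|theta_initial|=0.2000 |theta_final|=0.2300 -> increased

Answer: yes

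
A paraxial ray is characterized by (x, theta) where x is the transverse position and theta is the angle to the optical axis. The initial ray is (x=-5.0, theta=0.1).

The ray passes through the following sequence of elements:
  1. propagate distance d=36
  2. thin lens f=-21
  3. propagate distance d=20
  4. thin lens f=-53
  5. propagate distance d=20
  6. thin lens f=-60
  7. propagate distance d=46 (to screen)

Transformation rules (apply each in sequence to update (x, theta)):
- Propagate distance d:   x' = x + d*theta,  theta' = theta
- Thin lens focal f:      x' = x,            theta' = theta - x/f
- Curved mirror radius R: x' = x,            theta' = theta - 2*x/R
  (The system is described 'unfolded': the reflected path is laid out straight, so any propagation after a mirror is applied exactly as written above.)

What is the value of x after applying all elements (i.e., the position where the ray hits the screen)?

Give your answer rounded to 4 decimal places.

Answer: 0.2902

Derivation:
Initial: x=-5.0000 theta=0.1000
After 1 (propagate distance d=36): x=-1.4000 theta=0.1000
After 2 (thin lens f=-21): x=-1.4000 theta=1/30 (≈0.0333)
After 3 (propagate distance d=20): x=-11/15 (≈-0.7333) theta=1/30 (≈0.0333)
After 4 (thin lens f=-53): x=-11/15 (≈-0.7333) theta=31/1590 (≈0.0195)
After 5 (propagate distance d=20): x=-91/265 (≈-0.3434) theta=31/1590 (≈0.0195)
After 6 (thin lens f=-60): x=-91/265 (≈-0.3434) theta=73/5300 (≈0.0138)
After 7 (propagate distance d=46 (to screen)): x=769/2650 (≈0.2902) theta=73/5300 (≈0.0138)
Rounded to 4 decimal places: x = 0.2902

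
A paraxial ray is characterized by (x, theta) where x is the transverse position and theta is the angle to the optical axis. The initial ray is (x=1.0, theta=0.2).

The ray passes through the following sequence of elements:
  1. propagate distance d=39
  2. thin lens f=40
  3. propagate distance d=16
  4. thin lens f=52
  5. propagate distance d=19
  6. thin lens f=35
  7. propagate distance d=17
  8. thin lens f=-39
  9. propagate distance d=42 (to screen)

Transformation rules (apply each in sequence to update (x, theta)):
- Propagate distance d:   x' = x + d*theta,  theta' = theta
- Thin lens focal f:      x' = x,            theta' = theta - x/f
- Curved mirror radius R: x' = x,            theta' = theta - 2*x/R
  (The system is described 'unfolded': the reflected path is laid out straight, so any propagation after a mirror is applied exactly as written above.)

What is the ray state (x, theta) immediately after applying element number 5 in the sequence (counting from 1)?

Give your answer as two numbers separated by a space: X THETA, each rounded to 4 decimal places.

Initial: x=1.0000 theta=0.2000
After 1 (propagate distance d=39): x=8.8000 theta=0.2000
After 2 (thin lens f=40): x=8.8000 theta=-0.0200
After 3 (propagate distance d=16): x=8.4800 theta=-0.0200
After 4 (thin lens f=52): x=8.4800 theta=-119/650 (≈-0.1831)
After 5 (propagate distance d=19): x=3251/650 (≈5.0015) theta=-119/650 (≈-0.1831)
Rounded to 4 decimal places: x = 5.0015, theta = -0.1831

Answer: 5.0015 -0.1831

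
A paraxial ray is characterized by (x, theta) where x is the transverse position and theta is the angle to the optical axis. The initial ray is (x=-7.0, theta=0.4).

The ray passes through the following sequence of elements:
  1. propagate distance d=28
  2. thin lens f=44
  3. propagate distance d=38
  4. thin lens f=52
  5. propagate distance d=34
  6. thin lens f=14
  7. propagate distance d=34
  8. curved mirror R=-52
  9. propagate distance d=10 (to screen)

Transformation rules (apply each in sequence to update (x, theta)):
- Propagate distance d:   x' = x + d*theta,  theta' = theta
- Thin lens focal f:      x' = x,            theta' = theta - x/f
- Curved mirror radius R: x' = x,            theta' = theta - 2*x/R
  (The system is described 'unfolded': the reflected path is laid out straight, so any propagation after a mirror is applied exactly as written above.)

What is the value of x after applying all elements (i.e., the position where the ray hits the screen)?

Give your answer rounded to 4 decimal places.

Initial: x=-7.0000 theta=0.4000
After 1 (propagate distance d=28): x=4.2000 theta=0.4000
After 2 (thin lens f=44): x=4.2000 theta=67/220 (≈0.3045)
After 3 (propagate distance d=38): x=347/22 (≈15.7727) theta=67/220 (≈0.3045)
After 4 (thin lens f=52): x=347/22 (≈15.7727) theta=7/5720 (≈0.0012)
After 5 (propagate distance d=34): x=45229/2860 (≈15.8143) theta=7/5720 (≈0.0012)
After 6 (thin lens f=14): x=45229/2860 (≈15.8143) theta=-2259/2002 (≈-1.1284)
After 7 (propagate distance d=34): x=-451457/20020 (≈-22.5503) theta=-2259/2002 (≈-1.1284)
After 8 (curved mirror R=-52): x=-451457/20020 (≈-22.5503) theta=-1038797/520520 (≈-1.9957)
After 9 (propagate distance d=10 (to screen)): x=-790209/18590 (≈-42.5072) theta=-1038797/520520 (≈-1.9957)
Rounded to 4 decimal places: x = -42.5072

Answer: -42.5072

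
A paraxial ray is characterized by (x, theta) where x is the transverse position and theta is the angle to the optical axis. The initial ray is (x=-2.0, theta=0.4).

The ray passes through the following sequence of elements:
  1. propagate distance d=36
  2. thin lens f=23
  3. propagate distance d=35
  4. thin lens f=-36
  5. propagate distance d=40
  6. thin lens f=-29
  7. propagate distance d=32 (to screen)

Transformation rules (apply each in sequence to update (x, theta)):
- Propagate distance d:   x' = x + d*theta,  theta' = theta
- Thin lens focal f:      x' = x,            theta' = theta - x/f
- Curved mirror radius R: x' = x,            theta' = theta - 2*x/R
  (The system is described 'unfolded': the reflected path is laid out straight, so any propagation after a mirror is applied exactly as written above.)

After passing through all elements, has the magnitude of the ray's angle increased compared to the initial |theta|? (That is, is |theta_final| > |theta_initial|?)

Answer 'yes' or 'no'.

Initial: x=-2.0000 theta=0.4000
After 1 (propagate distance d=36): x=12.4000 theta=0.4000
After 2 (thin lens f=23): x=12.4000 theta=-16/115 (≈-0.1391)
After 3 (propagate distance d=35): x=866/115 (≈7.5304) theta=-16/115 (≈-0.1391)
After 4 (thin lens f=-36): x=866/115 (≈7.5304) theta=29/414 (≈0.0700)
After 5 (propagate distance d=40): x=10694/1035 (≈10.3324) theta=29/414 (≈0.0700)
After 6 (thin lens f=-29): x=10694/1035 (≈10.3324) theta=8531/20010 (≈0.4263)
After 7 (propagate distance d=32 (to screen)): x=719614/30015 (≈23.9751) theta=8531/20010 (≈0.4263)
|theta_initial|=0.4000 |theta_final|=8531/20010 (≈0.4263) -> increased

Answer: yes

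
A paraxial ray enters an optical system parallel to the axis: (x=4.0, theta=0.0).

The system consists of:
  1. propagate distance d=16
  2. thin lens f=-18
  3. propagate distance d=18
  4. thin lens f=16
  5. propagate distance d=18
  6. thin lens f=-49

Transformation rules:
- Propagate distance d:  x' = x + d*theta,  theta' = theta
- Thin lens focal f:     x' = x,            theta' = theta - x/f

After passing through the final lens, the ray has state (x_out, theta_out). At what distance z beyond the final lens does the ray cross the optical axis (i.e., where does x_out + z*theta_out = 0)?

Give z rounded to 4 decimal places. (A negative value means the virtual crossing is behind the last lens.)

Answer: 13.8534

Derivation:
Initial: x=4.0000 theta=0.0000
After 1 (propagate distance d=16): x=4.0000 theta=0.0000
After 2 (thin lens f=-18): x=4.0000 theta=2/9 (≈0.2222)
After 3 (propagate distance d=18): x=8.0000 theta=2/9 (≈0.2222)
After 4 (thin lens f=16): x=8.0000 theta=-5/18 (≈-0.2778)
After 5 (propagate distance d=18): x=3.0000 theta=-5/18 (≈-0.2778)
After 6 (thin lens f=-49): x=3.0000 theta=-191/882 (≈-0.2166)
z_focus = -x_out/theta_out = -(3.0000)/(-191/882) = 2646/191 ≈ 13.8534
Rounded to 4 decimal places: z = 13.8534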